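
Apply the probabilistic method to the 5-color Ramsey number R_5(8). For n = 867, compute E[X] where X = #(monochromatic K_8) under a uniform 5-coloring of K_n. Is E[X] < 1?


E[X] = C(867, 8) · 5^{1 − 28} = 7665949963452117060 · 5^{−27} = 7665949963452117060/7450580596923828125.
As a reduced fraction: E[X] = 1533189992690423412/1490116119384765625 ≈ 1.02891.
Is E[X] < 1? NO.
Since E[X] ≥ 1, the first-moment bound is inconclusive at n = 867; it does NOT by itself certify R_5(8) > 867.

E[X] = 1533189992690423412/1490116119384765625 ≈ 1.02891; E[X] ≥ 1; first-moment method inconclusive here.


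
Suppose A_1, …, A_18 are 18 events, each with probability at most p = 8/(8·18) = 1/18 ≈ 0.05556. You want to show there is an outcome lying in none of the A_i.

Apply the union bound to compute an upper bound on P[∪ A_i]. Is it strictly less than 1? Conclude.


Union bound: P[∪_{i=1}^{18} A_i] ≤ Σ_i P[A_i] ≤ 18·p = 18·(1/18) = 1.
Numerically: 1 ≈ 1.00000.
Is 1 < 1? NO.
Since the bound 1 is ≥ 1, the union bound is uninformative here; it does NOT by itself certify existence.

18·p = 1 ≈ 1.00000; existence NOT certified by the union bound.


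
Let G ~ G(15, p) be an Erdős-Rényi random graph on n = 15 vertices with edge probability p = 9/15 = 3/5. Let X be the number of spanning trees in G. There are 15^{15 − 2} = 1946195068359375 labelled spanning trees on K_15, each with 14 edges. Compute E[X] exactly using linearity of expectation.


K_15 has 15^{15 − 2} = 1946195068359375 labelled spanning trees.
For each such spanning tree H, let X_H = 1 if all 14 edges of H are present in G. Then P[X_H = 1] = p^{14} = (3/5)^{14} = 4782969/6103515625.
By linearity: E[X] = Σ_H E[X_H] = 1946195068359375 · p^{14} = 1946195068359375 · 4782969/6103515625 = 7625597484987/5.
Numerically: E[X] ≈ 1.52512e+12.

E[X] = 1946195068359375 · (3/5)^{14} = 7625597484987/5 ≈ 1.52512e+12.


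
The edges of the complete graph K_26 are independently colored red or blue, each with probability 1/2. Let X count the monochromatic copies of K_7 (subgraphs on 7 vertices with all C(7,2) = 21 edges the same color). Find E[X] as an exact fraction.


Let X = Σ_S X_S over the C(26, 7) = 657800 subsets S of size 7, where X_S = 1 if the K_7 on S is monochromatic.
For a fixed S, the K_7 on S has C(7, 2) = 21 edges. P[all 21 edges red] = (1/2)^21, and likewise for blue, so P[monochromatic] = 2·(1/2)^21 = 2^{1 − 21} = 1/1048576.
Summing: E[X] = C(26, 7) · 2^{1 − 21} = 657800 · 1/1048576 = 82225/131072.
Numerically: E[X] ≈ 0.62733.

E[X] = C(26,7)·2^(1−C(7,2)) = 82225/131072 ≈ 0.62733.


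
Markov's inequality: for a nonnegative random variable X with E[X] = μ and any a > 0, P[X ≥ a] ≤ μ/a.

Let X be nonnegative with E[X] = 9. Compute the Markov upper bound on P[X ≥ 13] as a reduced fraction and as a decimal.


μ = E[X] = 9, a = 13.
Markov: P[X ≥ 13] ≤ μ/a = (9)/13 = 9/13.
Numerically: ≈ 0.692308.
(Since a = 13 > μ = 9.000000, the bound 9/13 is < 1 and informative.)

P[X ≥ 13] ≤ 9/13 ≈ 0.692308.


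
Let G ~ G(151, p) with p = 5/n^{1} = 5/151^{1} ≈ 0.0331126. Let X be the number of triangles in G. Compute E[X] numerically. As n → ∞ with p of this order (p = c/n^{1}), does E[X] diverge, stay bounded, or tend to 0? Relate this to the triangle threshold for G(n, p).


Number of potential triangles: C(151, 3) = 562475.
Each occurs with probability p³ ≈ (0.0331126)³ ≈ 3.63060642e-05.
By linearity: E[X] = C(151, 3)·p³ ≈ 562475 · 3.63060642e-05 ≈ 20.421253.
Here α = 1, so p = 5/n is exactly at the triangle threshold p ~ 1/n. Asymptotically E[X] → c³/6 = 5³/6 = 125/6 ≈ 20.833333, a bounded constant. In this regime the triangle count is asymptotically Poisson(c³/6).

E[X] ≈ 20.421253; in regime p = Θ(1/n^{1}) E[X] stays bounded (at the triangle threshold p ~ 1/n).


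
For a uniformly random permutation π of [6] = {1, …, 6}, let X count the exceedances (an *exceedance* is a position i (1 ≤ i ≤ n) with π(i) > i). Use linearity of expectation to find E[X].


Write X = Σ_{i=1}^{6} X_i, where X_i = 1_{π(i) > i}.
For each fixed i, π(i) is uniform over {1, …, 6} (marginal of a uniform permutation), so P[π(i) > i] = (n − i)/n. Summing: Σ_{i=1}^{6} (n − i)/n = (0 + 1 + … + 5)/6 = 6(6 − 1)/(2·6) = (6 − 1)/2.
Hence E[X] = Σ_{i=1}^{6} (6 − i)/6 = 5/2 ≈ 2.50000.

E[X] = 5/2 = 2.50000.


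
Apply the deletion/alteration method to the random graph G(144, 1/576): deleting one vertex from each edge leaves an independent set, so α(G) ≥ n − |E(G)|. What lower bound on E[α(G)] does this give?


E[|E(G)|] = C(144, 2)·p = 10296 · (1/576) = 143/8.
E[α(G)] ≥ n − E[|E(G)|] = 144 − 143/8 = 1009/8.
Numerically: ≈ 126.125.
(This is only a lower bound; the true E[α(G)] may be larger.)

E[α(G)] ≥ 1009/8 ≈ 126.125.


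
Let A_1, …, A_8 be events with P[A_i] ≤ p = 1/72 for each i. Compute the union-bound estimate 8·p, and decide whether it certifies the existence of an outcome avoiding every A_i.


Union bound: P[∪_{i=1}^{8} A_i] ≤ Σ_i P[A_i] ≤ 8·p = 8·(1/72) = 1/9.
Numerically: 1/9 ≈ 0.111111.
Is 1/9 < 1? YES.
Since P[∪ A_i] ≤ 1/9 < 1, the complement has P[∩ A_i^c] ≥ 1 − 1/9 = 8/9 > 0, so some outcome avoids every A_i.

8·p = 1/9 ≈ 0.111111; existence CERTIFIED by the union bound.


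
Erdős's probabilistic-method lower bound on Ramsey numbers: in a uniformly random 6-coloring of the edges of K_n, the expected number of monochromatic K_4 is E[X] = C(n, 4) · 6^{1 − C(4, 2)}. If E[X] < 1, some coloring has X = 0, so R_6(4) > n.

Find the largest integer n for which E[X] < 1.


We need C(n, 4) · 6^{1 − 6} < 1, i.e. C(n, 4) < 6^{6 − 1} = 7776.
Check values of n near the boundary:
  n = 17: C(17, 4) = 2380; 2380 < 7776? YES
  n = 18: C(18, 4) = 3060; 3060 < 7776? YES
  n = 19: C(19, 4) = 3876; 3876 < 7776? YES
  n = 20: C(20, 4) = 4845; 4845 < 7776? YES
  n = 21: C(21, 4) = 5985; 5985 < 7776? YES
  n = 22: C(22, 4) = 7315; 7315 < 7776? YES
  n = 23: C(23, 4) = 8855; 8855 < 7776? NO
  n = 24: C(24, 4) = 10626; 10626 < 7776? NO
The largest n with C(n, 4) < 7776 is n = 22 (where E[X] = 7315/7776 ≈ 0.94072). Hence R_6(4) > 22, i.e. R_6(4) ≥ 23.

Largest n = 22; hence R_6(4) > 22.


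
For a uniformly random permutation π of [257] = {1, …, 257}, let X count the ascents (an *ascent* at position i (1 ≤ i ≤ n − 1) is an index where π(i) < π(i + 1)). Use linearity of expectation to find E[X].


Write X = Σ X_I over i = 1, …, 256, with X_I the indicator of one ascent.
There are 256 indicators.
For each fixed i, the pair (π(i), π(i+1)) is a uniformly random ordered pair of distinct values from {1, …, 257}; by symmetry P[π(i) < π(i+1)] = 1/2.
By linearity: E[X] = 256 · (1/2) = (257 − 1) · (1/2) = 128 ≈ 128.00000.

E[X] = 128 = 128.00000.


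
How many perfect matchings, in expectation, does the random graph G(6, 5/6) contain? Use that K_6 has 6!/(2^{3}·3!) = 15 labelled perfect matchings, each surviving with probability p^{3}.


K_6 has 6!/(2^{3}·3!) = 15 labelled perfect matchings.
For each such perfect matching H, let X_H = 1 if all 3 edges of H are present in G. Then P[X_H = 1] = p^{3} = (5/6)^{3} = 125/216.
By linearity of expectation: E[X] = Σ_H E[X_H] = 15 · p^{3} = 15 · 125/216 = 625/72.
Numerically: E[X] ≈ 8.68.

E[X] = 15 · (5/6)^{3} = 625/72 ≈ 8.68.


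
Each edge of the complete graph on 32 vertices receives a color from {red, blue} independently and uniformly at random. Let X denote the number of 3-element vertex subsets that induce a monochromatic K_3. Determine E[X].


Let X = Σ_S X_S over the C(32, 3) = 4960 subsets S of size 3, where X_S = 1 if the K_3 on S is monochromatic.
For a fixed S, the K_3 on S has C(3, 2) = 3 edges. P[all 3 edges red] = (1/2)^3, and likewise for blue, so P[monochromatic] = 2·(1/2)^3 = 2^{1 − 3} = 1/4.
By linearity: E[X] = C(32, 3) · 2^{1 − 3} = 4960 · 1/4 = 1240.
Numerically: E[X] ≈ 1240.0000.

E[X] = C(32,3)·2^(1−C(3,2)) = 1240 ≈ 1240.0000.


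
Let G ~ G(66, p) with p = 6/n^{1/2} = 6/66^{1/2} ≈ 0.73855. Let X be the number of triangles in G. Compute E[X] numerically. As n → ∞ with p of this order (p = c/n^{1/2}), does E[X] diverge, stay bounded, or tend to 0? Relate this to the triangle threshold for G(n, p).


Number of potential triangles: C(66, 3) = 45760.
Each occurs with probability p³ ≈ (0.73855)³ ≈ 4.0284488e-01.
By linearity: E[X] = C(66, 3)·p³ ≈ 45760 · 4.0284488e-01 ≈ 18434.18169.
Since α = 1/2 < 1, p = c/n^{1/2} ≫ 1/n is above the triangle threshold p ~ 1/n. Asymptotically E[X] ~ (c³/6)·n^{3(1−α)} = (6³/6)·n^{1.5} → ∞; triangles are abundant w.h.p.

E[X] ≈ 18434.18169; in regime p = Θ(1/n^{1/2}) E[X] diverges (above the triangle threshold p ~ 1/n).


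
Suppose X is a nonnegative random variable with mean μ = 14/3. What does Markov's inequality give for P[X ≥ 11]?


μ = E[X] = 14/3, a = 11.
Markov: P[X ≥ 11] ≤ μ/a = (14/3)/11 = 14/33.
Numerically: ≈ 0.424.
(Since a = 11 > μ = 4.667, the bound 14/33 is < 1 and informative.)

P[X ≥ 11] ≤ 14/33 ≈ 0.424.


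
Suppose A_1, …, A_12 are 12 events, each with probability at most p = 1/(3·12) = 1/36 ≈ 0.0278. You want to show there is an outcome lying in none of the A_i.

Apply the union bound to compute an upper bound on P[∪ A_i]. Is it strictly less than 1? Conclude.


Union bound: P[∪_{i=1}^{12} A_i] ≤ Σ_i P[A_i] ≤ 12·p = 12·(1/36) = 1/3.
Numerically: 1/3 ≈ 0.3333.
Is 1/3 < 1? YES.
Since P[∪ A_i] ≤ 1/3 < 1, the complement has P[∩ A_i^c] ≥ 1 − 1/3 = 2/3 > 0, so some outcome avoids every A_i.

12·p = 1/3 ≈ 0.3333; existence CERTIFIED by the union bound.


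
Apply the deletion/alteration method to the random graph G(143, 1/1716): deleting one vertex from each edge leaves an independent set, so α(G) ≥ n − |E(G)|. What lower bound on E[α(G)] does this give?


E[|E(G)|] = C(143, 2)·p = 10153 · (1/1716) = 71/12.
E[α(G)] ≥ n − E[|E(G)|] = 143 − 71/12 = 1645/12.
Numerically: ≈ 137.0833.
(This is only a lower bound; the true E[α(G)] may be larger.)

E[α(G)] ≥ 1645/12 ≈ 137.0833.


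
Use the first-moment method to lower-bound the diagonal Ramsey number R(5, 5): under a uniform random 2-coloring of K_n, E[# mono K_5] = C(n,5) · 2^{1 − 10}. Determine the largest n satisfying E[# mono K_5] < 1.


We need C(n, 5) · 2^{1 − 10} < 1, i.e. C(n, 5) < 2^{10 − 1} = 512.
Check values of n near the boundary:
  n = 8: C(8, 5) = 56; 56 < 512? YES
  n = 9: C(9, 5) = 126; 126 < 512? YES
  n = 10: C(10, 5) = 252; 252 < 512? YES
  n = 11: C(11, 5) = 462; 462 < 512? YES
  n = 12: C(12, 5) = 792; 792 < 512? NO
  n = 13: C(13, 5) = 1287; 1287 < 512? NO
The largest n with C(n, 5) < 512 is n = 11 (where E[X] = 231/256 ≈ 0.9023). Hence R(5, 5) > 11, i.e. R(5, 5) ≥ 12.

Largest n = 11; hence R(5, 5) > 11.


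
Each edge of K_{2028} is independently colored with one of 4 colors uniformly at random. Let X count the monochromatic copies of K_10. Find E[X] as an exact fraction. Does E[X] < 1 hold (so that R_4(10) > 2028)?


E[X] = C(2028, 10) · 4^{1 − 45} = 317149973285521499299300410 · 4^{−44} = 317149973285521499299300410/309485009821345068724781056.
As a reduced fraction: E[X] = 158574986642760749649650205/154742504910672534362390528 ≈ 1.0247668.
Is E[X] < 1? NO.
Since E[X] ≥ 1, the first-moment bound is inconclusive at n = 2028; it does NOT by itself certify R_4(10) > 2028.

E[X] = 158574986642760749649650205/154742504910672534362390528 ≈ 1.0247668; E[X] ≥ 1; first-moment method inconclusive here.


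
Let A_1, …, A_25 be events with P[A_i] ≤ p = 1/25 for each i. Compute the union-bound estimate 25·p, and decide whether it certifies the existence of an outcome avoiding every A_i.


Union bound: P[∪_{i=1}^{25} A_i] ≤ Σ_i P[A_i] ≤ 25·p = 25·(1/25) = 1.
Numerically: 1 ≈ 1.000000.
Is 1 < 1? NO.
Since the bound 1 is ≥ 1, the union bound is uninformative here; it does NOT by itself certify existence.

25·p = 1 ≈ 1.000000; existence NOT certified by the union bound.


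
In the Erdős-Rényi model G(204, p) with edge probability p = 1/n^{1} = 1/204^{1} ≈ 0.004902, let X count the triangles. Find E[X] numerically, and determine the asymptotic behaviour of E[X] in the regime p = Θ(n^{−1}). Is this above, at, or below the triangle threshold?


Number of potential triangles: C(204, 3) = 1394204.
Each occurs with probability p³ ≈ (0.004902)³ ≈ 1.177903e-07.
By linearity: E[X] = C(204, 3)·p³ ≈ 1394204 · 1.177903e-07 ≈ 0.1642.
Here α = 1, so p = 1/n is exactly at the triangle threshold p ~ 1/n. Asymptotically E[X] → c³/6 = 1³/6 = 1/6 ≈ 0.1667, a bounded constant. In this regime the triangle count is asymptotically Poisson(c³/6).

E[X] ≈ 0.1642; in regime p = Θ(1/n^{1}) E[X] stays bounded (at the triangle threshold p ~ 1/n).


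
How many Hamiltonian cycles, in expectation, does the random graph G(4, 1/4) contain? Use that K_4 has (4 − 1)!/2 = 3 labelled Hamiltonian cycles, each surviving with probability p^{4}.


K_4 has (4 − 1)!/2 = 3 labelled Hamiltonian cycles.
For each such Hamiltonian cycle H, let X_H = 1 if all 4 edges of H are present in G. Then P[X_H = 1] = p^{4} = (1/4)^{4} = 1/256.
By linearity: E[X] = Σ_H E[X_H] = 3 · p^{4} = 3 · 1/256 = 3/256.
Numerically: E[X] ≈ 0.0117188.

E[X] = 3 · (1/4)^{4} = 3/256 ≈ 0.0117188.


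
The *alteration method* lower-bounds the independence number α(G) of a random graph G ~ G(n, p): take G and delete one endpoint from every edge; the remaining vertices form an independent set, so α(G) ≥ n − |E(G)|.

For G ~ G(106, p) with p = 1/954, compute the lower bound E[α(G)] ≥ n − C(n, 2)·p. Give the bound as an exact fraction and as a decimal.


E[|E(G)|] = C(106, 2)·p = 5565 · (1/954) = 35/6.
E[α(G)] ≥ n − E[|E(G)|] = 106 − 35/6 = 601/6.
Numerically: ≈ 100.16667.
(This is only a lower bound; the true E[α(G)] may be larger.)

E[α(G)] ≥ 601/6 ≈ 100.16667.


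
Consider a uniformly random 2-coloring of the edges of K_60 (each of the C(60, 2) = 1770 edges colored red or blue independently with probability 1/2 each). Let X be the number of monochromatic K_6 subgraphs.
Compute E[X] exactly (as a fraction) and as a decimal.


Let X = Σ_S X_S over the C(60, 6) = 50063860 subsets S of size 6, where X_S = 1 if the K_6 on S is monochromatic.
For a fixed S, the K_6 on S has C(6, 2) = 15 edges. P[all 15 edges red] = (1/2)^15, and likewise for blue, so P[monochromatic] = 2·(1/2)^15 = 2^{1 − 15} = 1/16384.
By linearity of expectation: E[X] = C(60, 6) · 2^{1 − 15} = 50063860 · 1/16384 = 12515965/4096.
Numerically: E[X] ≈ 3055.65552.

E[X] = C(60,6)·2^(1−C(6,2)) = 12515965/4096 ≈ 3055.65552.


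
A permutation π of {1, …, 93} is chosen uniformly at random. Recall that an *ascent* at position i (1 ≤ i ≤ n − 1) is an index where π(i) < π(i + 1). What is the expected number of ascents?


Write X = Σ X_I over i = 1, …, 92, with X_I the indicator of one ascent.
There are 92 indicators.
For each fixed i, the pair (π(i), π(i+1)) is a uniformly random ordered pair of distinct values from {1, …, 93}; by symmetry P[π(i) < π(i+1)] = 1/2.
By linearity: E[X] = 92 · (1/2) = (93 − 1) · (1/2) = 46 ≈ 46.000000.

E[X] = 46 = 46.000000.


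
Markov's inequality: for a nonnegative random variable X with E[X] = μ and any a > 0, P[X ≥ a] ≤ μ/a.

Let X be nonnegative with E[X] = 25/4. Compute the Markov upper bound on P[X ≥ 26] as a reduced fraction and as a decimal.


μ = E[X] = 25/4, a = 26.
Markov: P[X ≥ 26] ≤ μ/a = (25/4)/26 = 25/104.
Numerically: ≈ 0.24038.
(Since a = 26 > μ = 6.25000, the bound 25/104 is < 1 and informative.)

P[X ≥ 26] ≤ 25/104 ≈ 0.24038.


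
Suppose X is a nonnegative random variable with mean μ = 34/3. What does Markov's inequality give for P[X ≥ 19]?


μ = E[X] = 34/3, a = 19.
Markov: P[X ≥ 19] ≤ μ/a = (34/3)/19 = 34/57.
Numerically: ≈ 0.5965.
(Since a = 19 > μ = 11.3333, the bound 34/57 is < 1 and informative.)

P[X ≥ 19] ≤ 34/57 ≈ 0.5965.


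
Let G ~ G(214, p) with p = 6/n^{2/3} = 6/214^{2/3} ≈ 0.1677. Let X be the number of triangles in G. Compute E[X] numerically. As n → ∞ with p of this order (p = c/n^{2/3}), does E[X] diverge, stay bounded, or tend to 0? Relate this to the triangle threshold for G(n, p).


Number of potential triangles: C(214, 3) = 1610564.
Each occurs with probability p³ ≈ (0.1677)³ ≈ 4.716569e-03.
By linearity: E[X] = C(214, 3)·p³ ≈ 1610564 · 4.716569e-03 ≈ 7596.3364.
Since α = 2/3 < 1, p = c/n^{2/3} ≫ 1/n is above the triangle threshold p ~ 1/n. Asymptotically E[X] ~ (c³/6)·n^{3(1−α)} = (6³/6)·n^{1} → ∞; triangles are abundant w.h.p.

E[X] ≈ 7596.3364; in regime p = Θ(1/n^{2/3}) E[X] diverges (above the triangle threshold p ~ 1/n).


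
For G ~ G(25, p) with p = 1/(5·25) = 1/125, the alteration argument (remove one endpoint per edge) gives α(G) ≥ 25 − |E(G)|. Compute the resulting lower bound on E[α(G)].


E[|E(G)|] = C(25, 2)·p = 300 · (1/125) = 12/5.
E[α(G)] ≥ n − E[|E(G)|] = 25 − 12/5 = 113/5.
Numerically: ≈ 22.600.
(This is only a lower bound; the true E[α(G)] may be larger.)

E[α(G)] ≥ 113/5 ≈ 22.600.


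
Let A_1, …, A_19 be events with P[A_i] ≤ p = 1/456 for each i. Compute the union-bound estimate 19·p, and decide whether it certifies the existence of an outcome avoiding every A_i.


Union bound: P[∪_{i=1}^{19} A_i] ≤ Σ_i P[A_i] ≤ 19·p = 19·(1/456) = 1/24.
Numerically: 1/24 ≈ 0.041667.
Is 1/24 < 1? YES.
Since P[∪ A_i] ≤ 1/24 < 1, the complement has P[∩ A_i^c] ≥ 1 − 1/24 = 23/24 > 0, so some outcome avoids every A_i.

19·p = 1/24 ≈ 0.041667; existence CERTIFIED by the union bound.


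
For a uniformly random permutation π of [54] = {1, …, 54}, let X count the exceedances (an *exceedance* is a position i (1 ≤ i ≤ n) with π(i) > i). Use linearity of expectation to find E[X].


Write X = Σ_{i=1}^{54} X_i, where X_i = 1_{π(i) > i}.
For each fixed i, π(i) is uniform over {1, …, 54} (marginal of a uniform permutation), so P[π(i) > i] = (n − i)/n. Summing: Σ_{i=1}^{54} (n − i)/n = (0 + 1 + … + 53)/54 = 54(54 − 1)/(2·54) = (54 − 1)/2.
Hence E[X] = Σ_{i=1}^{54} (54 − i)/54 = 53/2 ≈ 26.500.

E[X] = 53/2 = 26.500.


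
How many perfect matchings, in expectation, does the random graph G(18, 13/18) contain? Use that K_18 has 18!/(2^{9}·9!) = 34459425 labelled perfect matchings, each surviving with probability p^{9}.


K_18 has 18!/(2^{9}·9!) = 34459425 labelled perfect matchings.
For each such perfect matching H, let X_H = 1 if all 9 edges of H are present in G. Then P[X_H = 1] = p^{9} = (13/18)^{9} = 10604499373/198359290368.
Summing the indicators: E[X] = Σ_H E[X_H] = 34459425 · p^{9} = 34459425 · 10604499373/198359290368 = 4511419145758525/2448880128.
Numerically: E[X] ≈ 1.8422e+06.

E[X] = 34459425 · (13/18)^{9} = 4511419145758525/2448880128 ≈ 1.8422e+06.


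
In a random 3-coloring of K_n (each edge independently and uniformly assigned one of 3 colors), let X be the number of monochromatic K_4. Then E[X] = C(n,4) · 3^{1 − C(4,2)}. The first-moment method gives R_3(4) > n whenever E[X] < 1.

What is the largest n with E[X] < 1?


We need C(n, 4) · 3^{1 − 6} < 1, i.e. C(n, 4) < 3^{6 − 1} = 243.
Check values of n near the boundary:
  n = 9: C(9, 4) = 126; 126 < 243? YES
  n = 10: C(10, 4) = 210; 210 < 243? YES
  n = 11: C(11, 4) = 330; 330 < 243? NO
  n = 12: C(12, 4) = 495; 495 < 243? NO
The largest n with C(n, 4) < 243 is n = 10 (where E[X] = 70/81 ≈ 0.864198). Hence R_3(4) > 10, i.e. R_3(4) ≥ 11.

Largest n = 10; hence R_3(4) > 10.


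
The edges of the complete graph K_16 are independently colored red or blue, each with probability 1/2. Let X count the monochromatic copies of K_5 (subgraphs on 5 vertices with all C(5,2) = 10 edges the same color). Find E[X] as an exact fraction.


Let X = Σ_S X_S over the C(16, 5) = 4368 subsets S of size 5, where X_S = 1 if the K_5 on S is monochromatic.
For a fixed S, the K_5 on S has C(5, 2) = 10 edges. P[all 10 edges red] = (1/2)^10, and likewise for blue, so P[monochromatic] = 2·(1/2)^10 = 2^{1 − 10} = 1/512.
Summing: E[X] = C(16, 5) · 2^{1 − 10} = 4368 · 1/512 = 273/32.
Numerically: E[X] ≈ 8.531.

E[X] = C(16,5)·2^(1−C(5,2)) = 273/32 ≈ 8.531.


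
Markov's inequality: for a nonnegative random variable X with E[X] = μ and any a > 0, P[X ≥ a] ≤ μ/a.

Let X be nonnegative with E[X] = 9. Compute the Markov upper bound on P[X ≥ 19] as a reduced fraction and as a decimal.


μ = E[X] = 9, a = 19.
Markov: P[X ≥ 19] ≤ μ/a = (9)/19 = 9/19.
Numerically: ≈ 0.473684.
(Since a = 19 > μ = 9.000000, the bound 9/19 is < 1 and informative.)

P[X ≥ 19] ≤ 9/19 ≈ 0.473684.


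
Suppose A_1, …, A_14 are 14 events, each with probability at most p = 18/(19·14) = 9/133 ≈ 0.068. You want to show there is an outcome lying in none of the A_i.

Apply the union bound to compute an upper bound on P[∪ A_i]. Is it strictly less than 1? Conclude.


Union bound: P[∪_{i=1}^{14} A_i] ≤ Σ_i P[A_i] ≤ 14·p = 14·(9/133) = 18/19.
Numerically: 18/19 ≈ 0.947.
Is 18/19 < 1? YES.
Since P[∪ A_i] ≤ 18/19 < 1, the complement has P[∩ A_i^c] ≥ 1 − 18/19 = 1/19 > 0, so some outcome avoids every A_i.

14·p = 18/19 ≈ 0.947; existence CERTIFIED by the union bound.


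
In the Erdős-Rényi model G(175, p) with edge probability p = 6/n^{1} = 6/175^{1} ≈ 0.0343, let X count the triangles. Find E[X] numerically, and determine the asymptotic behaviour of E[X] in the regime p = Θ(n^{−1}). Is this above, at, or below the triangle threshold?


Number of potential triangles: C(175, 3) = 877975.
Each occurs with probability p³ ≈ (0.0343)³ ≈ 4.03032e-05.
By linearity: E[X] = C(175, 3)·p³ ≈ 877975 · 4.03032e-05 ≈ 35.385.
Here α = 1, so p = 6/n is exactly at the triangle threshold p ~ 1/n. Asymptotically E[X] → c³/6 = 6³/6 = 36 ≈ 36.000, a bounded constant. In this regime the triangle count is asymptotically Poisson(c³/6).

E[X] ≈ 35.385; in regime p = Θ(1/n^{1}) E[X] stays bounded (at the triangle threshold p ~ 1/n).


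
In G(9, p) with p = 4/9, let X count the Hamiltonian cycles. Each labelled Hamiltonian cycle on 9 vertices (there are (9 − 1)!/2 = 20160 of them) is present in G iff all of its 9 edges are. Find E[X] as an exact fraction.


K_9 has (9 − 1)!/2 = 20160 labelled Hamiltonian cycles.
For each such Hamiltonian cycle H, let X_H = 1 if all 9 edges of H are present in G. Then P[X_H = 1] = p^{9} = (4/9)^{9} = 262144/387420489.
Summing the indicators: E[X] = Σ_H E[X_H] = 20160 · p^{9} = 20160 · 262144/387420489 = 587202560/43046721.
Numerically: E[X] ≈ 13.6.

E[X] = 20160 · (4/9)^{9} = 587202560/43046721 ≈ 13.6.


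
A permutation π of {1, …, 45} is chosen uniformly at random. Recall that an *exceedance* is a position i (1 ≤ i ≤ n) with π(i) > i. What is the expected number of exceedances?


Write X = Σ_{i=1}^{45} X_i, where X_i = 1_{π(i) > i}.
For each fixed i, π(i) is uniform over {1, …, 45} (marginal of a uniform permutation), so P[π(i) > i] = (n − i)/n. Summing: Σ_{i=1}^{45} (n − i)/n = (0 + 1 + … + 44)/45 = 45(45 − 1)/(2·45) = (45 − 1)/2.
Hence E[X] = Σ_{i=1}^{45} (45 − i)/45 = 22 ≈ 22.00000.

E[X] = 22 = 22.00000.


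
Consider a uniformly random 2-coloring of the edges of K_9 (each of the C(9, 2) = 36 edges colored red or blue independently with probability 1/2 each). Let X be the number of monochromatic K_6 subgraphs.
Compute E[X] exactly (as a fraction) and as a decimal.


Let X = Σ_S X_S over the C(9, 6) = 84 subsets S of size 6, where X_S = 1 if the K_6 on S is monochromatic.
For a fixed S, the K_6 on S has C(6, 2) = 15 edges. P[all 15 edges red] = (1/2)^15, and likewise for blue, so P[monochromatic] = 2·(1/2)^15 = 2^{1 − 15} = 1/16384.
By linearity of expectation: E[X] = C(9, 6) · 2^{1 − 15} = 84 · 1/16384 = 21/4096.
Numerically: E[X] ≈ 0.00513.

E[X] = C(9,6)·2^(1−C(6,2)) = 21/4096 ≈ 0.00513.


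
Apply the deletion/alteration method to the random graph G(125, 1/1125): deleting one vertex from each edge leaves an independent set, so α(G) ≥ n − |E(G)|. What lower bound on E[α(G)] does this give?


E[|E(G)|] = C(125, 2)·p = 7750 · (1/1125) = 62/9.
E[α(G)] ≥ n − E[|E(G)|] = 125 − 62/9 = 1063/9.
Numerically: ≈ 118.11111.
(This is only a lower bound; the true E[α(G)] may be larger.)

E[α(G)] ≥ 1063/9 ≈ 118.11111.


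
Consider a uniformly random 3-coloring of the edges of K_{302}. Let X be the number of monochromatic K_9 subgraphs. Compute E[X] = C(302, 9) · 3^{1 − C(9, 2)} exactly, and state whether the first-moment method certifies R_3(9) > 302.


E[X] = C(302, 9) · 3^{1 − 36} = 51054804739588650 · 3^{−35} = 51054804739588650/50031545098999707.
As a reduced fraction: E[X] = 17018268246529550/16677181699666569 ≈ 1.020452.
Is E[X] < 1? NO.
Since E[X] ≥ 1, the first-moment bound is inconclusive at n = 302; it does NOT by itself certify R_3(9) > 302.

E[X] = 17018268246529550/16677181699666569 ≈ 1.020452; E[X] ≥ 1; first-moment method inconclusive here.


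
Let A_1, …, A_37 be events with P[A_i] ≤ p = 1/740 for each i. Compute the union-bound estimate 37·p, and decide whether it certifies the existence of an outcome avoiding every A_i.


Union bound: P[∪_{i=1}^{37} A_i] ≤ Σ_i P[A_i] ≤ 37·p = 37·(1/740) = 1/20.
Numerically: 1/20 ≈ 0.05000.
Is 1/20 < 1? YES.
Since P[∪ A_i] ≤ 1/20 < 1, the complement has P[∩ A_i^c] ≥ 1 − 1/20 = 19/20 > 0, so some outcome avoids every A_i.

37·p = 1/20 ≈ 0.05000; existence CERTIFIED by the union bound.


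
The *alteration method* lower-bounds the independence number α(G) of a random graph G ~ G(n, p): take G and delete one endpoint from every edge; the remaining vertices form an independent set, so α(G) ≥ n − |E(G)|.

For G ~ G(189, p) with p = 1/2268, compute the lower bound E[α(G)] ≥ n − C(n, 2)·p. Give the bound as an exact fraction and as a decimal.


E[|E(G)|] = C(189, 2)·p = 17766 · (1/2268) = 47/6.
E[α(G)] ≥ n − E[|E(G)|] = 189 − 47/6 = 1087/6.
Numerically: ≈ 181.166667.
(This is only a lower bound; the true E[α(G)] may be larger.)

E[α(G)] ≥ 1087/6 ≈ 181.166667.


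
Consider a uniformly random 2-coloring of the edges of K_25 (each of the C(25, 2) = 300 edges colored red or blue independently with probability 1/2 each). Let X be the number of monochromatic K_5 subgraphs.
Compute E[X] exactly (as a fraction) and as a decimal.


Let X = Σ_S X_S over the C(25, 5) = 53130 subsets S of size 5, where X_S = 1 if the K_5 on S is monochromatic.
For a fixed S, the K_5 on S has C(5, 2) = 10 edges. P[all 10 edges red] = (1/2)^10, and likewise for blue, so P[monochromatic] = 2·(1/2)^10 = 2^{1 − 10} = 1/512.
Summing: E[X] = C(25, 5) · 2^{1 − 10} = 53130 · 1/512 = 26565/256.
Numerically: E[X] ≈ 103.76953.

E[X] = C(25,5)·2^(1−C(5,2)) = 26565/256 ≈ 103.76953.


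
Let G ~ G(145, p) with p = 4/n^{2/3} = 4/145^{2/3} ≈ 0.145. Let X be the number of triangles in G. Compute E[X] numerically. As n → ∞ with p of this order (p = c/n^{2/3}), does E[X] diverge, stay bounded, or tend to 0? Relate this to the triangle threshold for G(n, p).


Number of potential triangles: C(145, 3) = 497640.
Each occurs with probability p³ ≈ (0.145)³ ≈ 3.04400e-03.
By linearity: E[X] = C(145, 3)·p³ ≈ 497640 · 3.04400e-03 ≈ 1514.814.
Since α = 2/3 < 1, p = c/n^{2/3} ≫ 1/n is above the triangle threshold p ~ 1/n. Asymptotically E[X] ~ (c³/6)·n^{3(1−α)} = (4³/6)·n^{1} → ∞; triangles are abundant w.h.p.

E[X] ≈ 1514.814; in regime p = Θ(1/n^{2/3}) E[X] diverges (above the triangle threshold p ~ 1/n).


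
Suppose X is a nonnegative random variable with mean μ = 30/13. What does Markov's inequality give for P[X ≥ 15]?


μ = E[X] = 30/13, a = 15.
Markov: P[X ≥ 15] ≤ μ/a = (30/13)/15 = 2/13.
Numerically: ≈ 0.154.
(Since a = 15 > μ = 2.308, the bound 2/13 is < 1 and informative.)

P[X ≥ 15] ≤ 2/13 ≈ 0.154.


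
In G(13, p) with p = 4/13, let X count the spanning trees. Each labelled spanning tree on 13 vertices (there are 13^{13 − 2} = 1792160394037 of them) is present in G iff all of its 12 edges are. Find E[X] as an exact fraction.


K_13 has 13^{13 − 2} = 1792160394037 labelled spanning trees.
For each such spanning tree H, let X_H = 1 if all 12 edges of H are present in G. Then P[X_H = 1] = p^{12} = (4/13)^{12} = 16777216/23298085122481.
By linearity of expectation: E[X] = Σ_H E[X_H] = 1792160394037 · p^{12} = 1792160394037 · 16777216/23298085122481 = 16777216/13.
Numerically: E[X] ≈ 1.29e+06.

E[X] = 1792160394037 · (4/13)^{12} = 16777216/13 ≈ 1.29e+06.


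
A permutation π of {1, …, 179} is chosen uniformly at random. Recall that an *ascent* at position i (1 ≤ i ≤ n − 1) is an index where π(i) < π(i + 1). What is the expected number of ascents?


Write X = Σ X_I over i = 1, …, 178, with X_I the indicator of one ascent.
There are 178 indicators.
For each fixed i, the pair (π(i), π(i+1)) is a uniformly random ordered pair of distinct values from {1, …, 179}; by symmetry P[π(i) < π(i+1)] = 1/2.
By linearity: E[X] = 178 · (1/2) = (179 − 1) · (1/2) = 89 ≈ 89.000.

E[X] = 89 = 89.000.


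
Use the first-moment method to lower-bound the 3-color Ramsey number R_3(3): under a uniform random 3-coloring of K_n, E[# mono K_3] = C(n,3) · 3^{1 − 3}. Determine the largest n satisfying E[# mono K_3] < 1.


We need C(n, 3) · 3^{1 − 3} < 1, i.e. C(n, 3) < 3^{3 − 1} = 9.
Check values of n near the boundary:
  n = 3: C(3, 3) = 1; 1 < 9? YES
  n = 4: C(4, 3) = 4; 4 < 9? YES
  n = 5: C(5, 3) = 10; 10 < 9? NO
  n = 6: C(6, 3) = 20; 20 < 9? NO
The largest n with C(n, 3) < 9 is n = 4 (where E[X] = 4/9 ≈ 0.4444444). Hence R_3(3) > 4, i.e. R_3(3) ≥ 5.

Largest n = 4; hence R_3(3) > 4.


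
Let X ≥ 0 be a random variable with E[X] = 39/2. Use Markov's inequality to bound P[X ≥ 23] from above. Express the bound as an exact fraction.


μ = E[X] = 39/2, a = 23.
Markov: P[X ≥ 23] ≤ μ/a = (39/2)/23 = 39/46.
Numerically: ≈ 0.8478.
(Since a = 23 > μ = 19.5000, the bound 39/46 is < 1 and informative.)

P[X ≥ 23] ≤ 39/46 ≈ 0.8478.


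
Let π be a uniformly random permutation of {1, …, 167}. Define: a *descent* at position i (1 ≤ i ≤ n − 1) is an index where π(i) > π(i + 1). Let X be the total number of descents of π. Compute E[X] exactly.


Write X = Σ X_I over i = 1, …, 166, with X_I the indicator of one descent.
There are 166 indicators.
For each fixed i, the pair (π(i), π(i+1)) is a uniformly random ordered pair of distinct values from {1, …, 167}; by symmetry P[π(i) > π(i+1)] = 1/2.
By linearity: E[X] = 166 · (1/2) = (167 − 1) · (1/2) = 83 ≈ 83.000000.

E[X] = 83 = 83.000000.


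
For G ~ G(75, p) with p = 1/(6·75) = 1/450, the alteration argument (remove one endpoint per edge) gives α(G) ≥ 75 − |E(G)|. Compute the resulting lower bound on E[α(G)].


E[|E(G)|] = C(75, 2)·p = 2775 · (1/450) = 37/6.
E[α(G)] ≥ n − E[|E(G)|] = 75 − 37/6 = 413/6.
Numerically: ≈ 68.8333.
(This is only a lower bound; the true E[α(G)] may be larger.)

E[α(G)] ≥ 413/6 ≈ 68.8333.


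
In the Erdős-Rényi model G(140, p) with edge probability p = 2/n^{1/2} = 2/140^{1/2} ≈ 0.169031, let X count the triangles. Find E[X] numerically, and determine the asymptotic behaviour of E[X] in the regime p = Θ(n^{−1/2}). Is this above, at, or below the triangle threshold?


Number of potential triangles: C(140, 3) = 447580.
Each occurs with probability p³ ≈ (0.169031)³ ≈ 4.82945288e-03.
By linearity: E[X] = C(140, 3)·p³ ≈ 447580 · 4.82945288e-03 ≈ 2161.566522.
Since α = 1/2 < 1, p = c/n^{1/2} ≫ 1/n is above the triangle threshold p ~ 1/n. Asymptotically E[X] ~ (c³/6)·n^{3(1−α)} = (2³/6)·n^{1.5} → ∞; triangles are abundant w.h.p.

E[X] ≈ 2161.566522; in regime p = Θ(1/n^{1/2}) E[X] diverges (above the triangle threshold p ~ 1/n).


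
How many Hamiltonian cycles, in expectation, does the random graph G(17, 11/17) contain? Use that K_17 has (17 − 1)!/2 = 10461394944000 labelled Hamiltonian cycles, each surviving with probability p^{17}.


K_17 has (17 − 1)!/2 = 10461394944000 labelled Hamiltonian cycles.
For each such Hamiltonian cycle H, let X_H = 1 if all 17 edges of H are present in G. Then P[X_H = 1] = p^{17} = (11/17)^{17} = 505447028499293771/827240261886336764177.
Summing the indicators: E[X] = Σ_H E[X_H] = 10461394944000 · p^{17} = 10461394944000 · 505447028499293771/827240261886336764177 = 5287680988402335763510093824000/827240261886336764177.
Numerically: E[X] ≈ 6.392e+09.

E[X] = 10461394944000 · (11/17)^{17} = 5287680988402335763510093824000/827240261886336764177 ≈ 6.392e+09.


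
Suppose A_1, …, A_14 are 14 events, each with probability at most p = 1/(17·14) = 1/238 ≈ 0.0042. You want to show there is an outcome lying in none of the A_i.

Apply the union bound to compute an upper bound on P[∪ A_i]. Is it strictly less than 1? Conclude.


Union bound: P[∪_{i=1}^{14} A_i] ≤ Σ_i P[A_i] ≤ 14·p = 14·(1/238) = 1/17.
Numerically: 1/17 ≈ 0.0588.
Is 1/17 < 1? YES.
Since P[∪ A_i] ≤ 1/17 < 1, the complement has P[∩ A_i^c] ≥ 1 − 1/17 = 16/17 > 0, so some outcome avoids every A_i.

14·p = 1/17 ≈ 0.0588; existence CERTIFIED by the union bound.


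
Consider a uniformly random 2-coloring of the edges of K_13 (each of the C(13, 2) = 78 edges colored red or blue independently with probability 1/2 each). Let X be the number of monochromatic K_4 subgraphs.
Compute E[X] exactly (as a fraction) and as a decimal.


Let X = Σ_S X_S over the C(13, 4) = 715 subsets S of size 4, where X_S = 1 if the K_4 on S is monochromatic.
For a fixed S, the K_4 on S has C(4, 2) = 6 edges. P[all 6 edges red] = (1/2)^6, and likewise for blue, so P[monochromatic] = 2·(1/2)^6 = 2^{1 − 6} = 1/32.
By linearity of expectation: E[X] = C(13, 4) · 2^{1 − 6} = 715 · 1/32 = 715/32.
Numerically: E[X] ≈ 22.34375.

E[X] = C(13,4)·2^(1−C(4,2)) = 715/32 ≈ 22.34375.


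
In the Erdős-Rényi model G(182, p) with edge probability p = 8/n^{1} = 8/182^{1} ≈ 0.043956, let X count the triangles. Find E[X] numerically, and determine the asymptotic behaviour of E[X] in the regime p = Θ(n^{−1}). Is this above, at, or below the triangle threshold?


Number of potential triangles: C(182, 3) = 988260.
Each occurs with probability p³ ≈ (0.043956)³ ≈ 8.49289583e-05.
By linearity: E[X] = C(182, 3)·p³ ≈ 988260 · 8.49289583e-05 ≈ 83.931892.
Here α = 1, so p = 8/n is exactly at the triangle threshold p ~ 1/n. Asymptotically E[X] → c³/6 = 8³/6 = 256/3 ≈ 85.333333, a bounded constant. In this regime the triangle count is asymptotically Poisson(c³/6).

E[X] ≈ 83.931892; in regime p = Θ(1/n^{1}) E[X] stays bounded (at the triangle threshold p ~ 1/n).


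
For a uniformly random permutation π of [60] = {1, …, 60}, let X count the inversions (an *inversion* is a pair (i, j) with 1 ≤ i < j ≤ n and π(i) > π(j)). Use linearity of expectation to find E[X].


Write X = Σ X_I over the C(60, 2) = 1770 pairs i < j, with X_I the indicator of one inversion.
There are 1770 indicators.
For each fixed pair i < j, the values π(i) and π(j) are two distinct elements of {1, …, 60} in uniformly random order; by symmetry P[π(i) > π(j)] = 1/2.
By linearity: E[X] = 1770 · (1/2) = C(60, 2) · (1/2) = 1770/2 = 885 ≈ 885.000.

E[X] = 885 = 885.000.


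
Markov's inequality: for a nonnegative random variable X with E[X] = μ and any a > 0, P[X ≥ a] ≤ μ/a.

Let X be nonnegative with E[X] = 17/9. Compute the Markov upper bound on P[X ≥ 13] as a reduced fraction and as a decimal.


μ = E[X] = 17/9, a = 13.
Markov: P[X ≥ 13] ≤ μ/a = (17/9)/13 = 17/117.
Numerically: ≈ 0.14530.
(Since a = 13 > μ = 1.88889, the bound 17/117 is < 1 and informative.)

P[X ≥ 13] ≤ 17/117 ≈ 0.14530.


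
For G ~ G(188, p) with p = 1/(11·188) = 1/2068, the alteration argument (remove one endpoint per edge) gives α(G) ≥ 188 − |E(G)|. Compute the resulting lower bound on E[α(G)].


E[|E(G)|] = C(188, 2)·p = 17578 · (1/2068) = 17/2.
E[α(G)] ≥ n − E[|E(G)|] = 188 − 17/2 = 359/2.
Numerically: ≈ 179.500.
(This is only a lower bound; the true E[α(G)] may be larger.)

E[α(G)] ≥ 359/2 ≈ 179.500.


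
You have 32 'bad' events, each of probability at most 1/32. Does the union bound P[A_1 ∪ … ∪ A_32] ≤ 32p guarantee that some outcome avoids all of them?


Union bound: P[∪_{i=1}^{32} A_i] ≤ Σ_i P[A_i] ≤ 32·p = 32·(1/32) = 1.
Numerically: 1 ≈ 1.000000.
Is 1 < 1? NO.
Since the bound 1 is ≥ 1, the union bound is uninformative here; it does NOT by itself certify existence.

32·p = 1 ≈ 1.000000; existence NOT certified by the union bound.


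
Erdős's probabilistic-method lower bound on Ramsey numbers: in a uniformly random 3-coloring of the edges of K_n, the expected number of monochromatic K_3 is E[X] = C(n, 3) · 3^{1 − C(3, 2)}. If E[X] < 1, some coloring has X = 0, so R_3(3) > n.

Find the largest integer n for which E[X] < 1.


We need C(n, 3) · 3^{1 − 3} < 1, i.e. C(n, 3) < 3^{3 − 1} = 9.
Check values of n near the boundary:
  n = 3: C(3, 3) = 1; 1 < 9? YES
  n = 4: C(4, 3) = 4; 4 < 9? YES
  n = 5: C(5, 3) = 10; 10 < 9? NO
  n = 6: C(6, 3) = 20; 20 < 9? NO
The largest n with C(n, 3) < 9 is n = 4 (where E[X] = 4/9 ≈ 0.4444). Hence R_3(3) > 4, i.e. R_3(3) ≥ 5.

Largest n = 4; hence R_3(3) > 4.


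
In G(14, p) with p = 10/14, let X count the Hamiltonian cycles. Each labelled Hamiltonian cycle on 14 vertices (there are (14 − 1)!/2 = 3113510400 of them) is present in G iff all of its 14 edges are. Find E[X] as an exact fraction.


K_14 has (14 − 1)!/2 = 3113510400 labelled Hamiltonian cycles.
For each such Hamiltonian cycle H, let X_H = 1 if all 14 edges of H are present in G. Then P[X_H = 1] = p^{14} = (5/7)^{14} = 6103515625/678223072849.
By linearity of expectation: E[X] = Σ_H E[X_H] = 3113510400 · p^{14} = 3113510400 · 6103515625/678223072849 = 2714765625000000000/96889010407.
Numerically: E[X] ≈ 2.80193e+07.

E[X] = 3113510400 · (5/7)^{14} = 2714765625000000000/96889010407 ≈ 2.80193e+07.


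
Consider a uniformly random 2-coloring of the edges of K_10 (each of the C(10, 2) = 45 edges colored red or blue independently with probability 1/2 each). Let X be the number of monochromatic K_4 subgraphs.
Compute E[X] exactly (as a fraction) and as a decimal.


Let X = Σ_S X_S over the C(10, 4) = 210 subsets S of size 4, where X_S = 1 if the K_4 on S is monochromatic.
For a fixed S, the K_4 on S has C(4, 2) = 6 edges. P[all 6 edges red] = (1/2)^6, and likewise for blue, so P[monochromatic] = 2·(1/2)^6 = 2^{1 − 6} = 1/32.
Summing: E[X] = C(10, 4) · 2^{1 − 6} = 210 · 1/32 = 105/16.
Numerically: E[X] ≈ 6.5625.

E[X] = C(10,4)·2^(1−C(4,2)) = 105/16 ≈ 6.5625.


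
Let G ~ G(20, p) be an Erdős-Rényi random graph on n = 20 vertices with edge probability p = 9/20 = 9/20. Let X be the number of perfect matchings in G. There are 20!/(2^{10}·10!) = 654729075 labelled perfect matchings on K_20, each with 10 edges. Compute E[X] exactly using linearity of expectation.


K_20 has 20!/(2^{10}·10!) = 654729075 labelled perfect matchings.
For each such perfect matching H, let X_H = 1 if all 10 edges of H are present in G. Then P[X_H = 1] = p^{10} = (9/20)^{10} = 3486784401/10240000000000.
Summing the indicators: E[X] = Σ_H E[X_H] = 654729075 · p^{10} = 654729075 · 3486784401/10240000000000 = 91315965023646363/409600000000.
Numerically: E[X] ≈ 222939.

E[X] = 654729075 · (9/20)^{10} = 91315965023646363/409600000000 ≈ 222939.


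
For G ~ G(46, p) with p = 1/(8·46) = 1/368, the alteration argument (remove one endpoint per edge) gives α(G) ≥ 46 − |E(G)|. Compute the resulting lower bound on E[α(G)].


E[|E(G)|] = C(46, 2)·p = 1035 · (1/368) = 45/16.
E[α(G)] ≥ n − E[|E(G)|] = 46 − 45/16 = 691/16.
Numerically: ≈ 43.1875.
(This is only a lower bound; the true E[α(G)] may be larger.)

E[α(G)] ≥ 691/16 ≈ 43.1875.
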